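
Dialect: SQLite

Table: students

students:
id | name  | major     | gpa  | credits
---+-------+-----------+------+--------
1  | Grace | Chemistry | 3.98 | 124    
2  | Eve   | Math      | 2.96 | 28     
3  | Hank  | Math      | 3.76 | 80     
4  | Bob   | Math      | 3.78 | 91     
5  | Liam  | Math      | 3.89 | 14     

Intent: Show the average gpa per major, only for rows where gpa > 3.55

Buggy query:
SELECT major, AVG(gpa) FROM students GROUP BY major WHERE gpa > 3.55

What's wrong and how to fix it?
Bug: Row-level WHERE must come before GROUP BY in the clause order

Fix: Place WHERE between FROM and GROUP BY

Corrected query:
SELECT major, AVG(gpa) FROM students WHERE gpa > 3.55 GROUP BY major

Result:
major     | AVG(gpa)
----------+---------
Chemistry | 3.98    
Math      | 3.81    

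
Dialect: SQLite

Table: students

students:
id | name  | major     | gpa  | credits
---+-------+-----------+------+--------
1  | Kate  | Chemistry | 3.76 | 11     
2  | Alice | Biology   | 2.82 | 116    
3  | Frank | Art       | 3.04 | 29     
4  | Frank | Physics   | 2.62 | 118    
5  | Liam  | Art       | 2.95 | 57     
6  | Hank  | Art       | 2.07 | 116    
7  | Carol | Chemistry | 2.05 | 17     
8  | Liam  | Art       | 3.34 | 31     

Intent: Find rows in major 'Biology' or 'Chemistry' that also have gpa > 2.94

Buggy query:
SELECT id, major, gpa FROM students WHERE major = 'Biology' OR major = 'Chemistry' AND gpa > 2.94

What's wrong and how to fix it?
Bug: Without parentheses, AND is evaluated before OR, so the gpa filter only applies to the 'Chemistry' branch

Fix: Group the OR with parentheses (or use IN), then AND the threshold

Corrected query:
SELECT id, major, gpa FROM students WHERE (major = 'Biology' OR major = 'Chemistry') AND gpa > 2.94

Result:
id | major     | gpa 
---+-----------+-----
1  | Chemistry | 3.76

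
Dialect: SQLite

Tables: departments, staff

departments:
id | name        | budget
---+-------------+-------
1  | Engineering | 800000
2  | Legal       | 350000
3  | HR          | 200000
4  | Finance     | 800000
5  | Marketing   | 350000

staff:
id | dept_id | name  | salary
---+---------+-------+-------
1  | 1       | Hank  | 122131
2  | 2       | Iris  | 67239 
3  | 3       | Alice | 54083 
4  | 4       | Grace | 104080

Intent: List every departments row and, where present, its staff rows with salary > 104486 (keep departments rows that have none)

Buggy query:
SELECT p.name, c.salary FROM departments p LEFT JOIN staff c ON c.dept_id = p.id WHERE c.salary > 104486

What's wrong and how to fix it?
Bug: Filtering c.salary in WHERE discards the NULL rows produced by LEFT JOIN, turning it into an inner join

Fix: Move the right-table condition into the ON clause so unmatched parents are kept

Corrected query:
SELECT p.name, c.salary FROM departments p LEFT JOIN staff c ON c.dept_id = p.id AND c.salary > 104486

Result:
name        | salary
------------+-------
Engineering | 122131
Legal       | NULL  
HR          | NULL  
Finance     | NULL  
Marketing   | NULL  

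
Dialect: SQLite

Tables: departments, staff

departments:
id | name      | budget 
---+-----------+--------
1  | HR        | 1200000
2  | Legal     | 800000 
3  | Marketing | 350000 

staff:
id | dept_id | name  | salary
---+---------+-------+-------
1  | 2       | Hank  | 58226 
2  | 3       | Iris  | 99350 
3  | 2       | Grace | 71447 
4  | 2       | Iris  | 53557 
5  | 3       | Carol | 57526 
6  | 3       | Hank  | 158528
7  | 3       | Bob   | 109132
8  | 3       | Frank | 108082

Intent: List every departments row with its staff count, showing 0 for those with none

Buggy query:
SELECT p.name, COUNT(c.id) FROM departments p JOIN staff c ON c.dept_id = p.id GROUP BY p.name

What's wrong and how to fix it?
Bug: INNER JOIN drops departments rows that have no matching staff rows

Fix: Switch to LEFT JOIN to retain unmatched parent rows

Corrected query:
SELECT p.name, COUNT(c.id) FROM departments p LEFT JOIN staff c ON c.dept_id = p.id GROUP BY p.name

Result:
name      | COUNT(c.id)
----------+------------
HR        | 0          
Legal     | 3          
Marketing | 5          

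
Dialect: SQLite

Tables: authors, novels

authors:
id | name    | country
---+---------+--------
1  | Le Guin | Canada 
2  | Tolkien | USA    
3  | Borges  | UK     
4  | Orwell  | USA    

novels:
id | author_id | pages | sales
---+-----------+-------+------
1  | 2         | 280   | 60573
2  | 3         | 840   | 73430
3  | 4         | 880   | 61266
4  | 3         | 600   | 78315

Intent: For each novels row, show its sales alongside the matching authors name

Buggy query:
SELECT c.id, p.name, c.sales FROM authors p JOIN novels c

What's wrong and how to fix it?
Bug: JOIN with no ON clause produces a cartesian product; every novels row pairs with every authors row

Fix: Specify the join condition linking the foreign key to the parent id

Corrected query:
SELECT c.id, p.name, c.sales FROM authors p JOIN novels c ON c.author_id = p.id

Result:
id | name    | sales
---+---------+------
1  | Tolkien | 60573
2  | Borges  | 73430
3  | Orwell  | 61266
4  | Borges  | 78315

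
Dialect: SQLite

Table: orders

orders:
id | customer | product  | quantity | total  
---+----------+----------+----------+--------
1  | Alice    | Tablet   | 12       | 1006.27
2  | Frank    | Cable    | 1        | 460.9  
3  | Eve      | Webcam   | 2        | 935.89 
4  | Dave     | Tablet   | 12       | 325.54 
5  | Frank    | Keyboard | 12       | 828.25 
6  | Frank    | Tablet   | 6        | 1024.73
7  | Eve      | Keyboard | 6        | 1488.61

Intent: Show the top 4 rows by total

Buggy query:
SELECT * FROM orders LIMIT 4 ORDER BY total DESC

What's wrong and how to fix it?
Bug: ORDER BY cannot follow LIMIT; LIMIT is the final clause

Fix: Swap the clauses: ORDER BY first, then LIMIT

Corrected query:
SELECT * FROM orders ORDER BY total DESC LIMIT 4

Result:
id | customer | product  | quantity | total  
---+----------+----------+----------+--------
7  | Eve      | Keyboard | 6        | 1488.61
6  | Frank    | Tablet   | 6        | 1024.73
1  | Alice    | Tablet   | 12       | 1006.27
3  | Eve      | Webcam   | 2        | 935.89 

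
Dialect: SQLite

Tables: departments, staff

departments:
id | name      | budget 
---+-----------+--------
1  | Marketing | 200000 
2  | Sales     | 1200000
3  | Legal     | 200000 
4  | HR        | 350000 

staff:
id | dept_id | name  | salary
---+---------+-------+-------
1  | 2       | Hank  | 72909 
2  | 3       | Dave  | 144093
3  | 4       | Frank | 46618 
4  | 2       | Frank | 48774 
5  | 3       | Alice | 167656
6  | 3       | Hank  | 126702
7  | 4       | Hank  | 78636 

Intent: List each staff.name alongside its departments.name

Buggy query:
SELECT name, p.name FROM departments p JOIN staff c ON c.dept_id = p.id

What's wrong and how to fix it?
Bug: 'name' exists in both joined tables, so the database can't tell which one is meant

Fix: Qualify the column with its table alias (c.name)

Corrected query:
SELECT c.name, p.name FROM departments p JOIN staff c ON c.dept_id = p.id

Result:
name  | name 
------+------
Hank  | Sales
Dave  | Legal
Frank | HR   
Frank | Sales
Alice | Legal
Hank  | Legal
Hank  | HR   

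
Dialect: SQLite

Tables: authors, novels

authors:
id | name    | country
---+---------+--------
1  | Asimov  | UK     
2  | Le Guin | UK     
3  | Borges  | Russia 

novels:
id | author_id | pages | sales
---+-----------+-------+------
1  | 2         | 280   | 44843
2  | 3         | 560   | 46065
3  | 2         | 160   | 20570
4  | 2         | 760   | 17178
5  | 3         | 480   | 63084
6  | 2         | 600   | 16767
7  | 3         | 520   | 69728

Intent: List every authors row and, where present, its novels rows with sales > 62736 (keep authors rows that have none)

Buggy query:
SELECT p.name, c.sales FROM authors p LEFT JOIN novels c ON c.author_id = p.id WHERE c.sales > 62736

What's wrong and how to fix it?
Bug: A WHERE condition on the right-hand table after LEFT JOIN drops unmatched parents

Fix: Move the right-table condition into the ON clause so unmatched parents are kept

Corrected query:
SELECT p.name, c.sales FROM authors p LEFT JOIN novels c ON c.author_id = p.id AND c.sales > 62736

Result:
name    | sales
--------+------
Asimov  | NULL 
Le Guin | NULL 
Borges  | 63084
Borges  | 69728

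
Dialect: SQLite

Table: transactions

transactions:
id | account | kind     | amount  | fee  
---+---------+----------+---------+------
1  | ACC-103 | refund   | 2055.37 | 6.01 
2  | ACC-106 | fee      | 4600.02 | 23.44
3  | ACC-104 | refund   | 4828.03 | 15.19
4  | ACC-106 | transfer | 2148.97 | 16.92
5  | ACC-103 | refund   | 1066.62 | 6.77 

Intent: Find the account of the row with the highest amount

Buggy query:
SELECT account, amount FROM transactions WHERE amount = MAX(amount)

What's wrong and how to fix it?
Bug: MAX(amount) is an aggregate and cannot be used directly in WHERE

Fix: Use a subquery: WHERE amount = (SELECT MAX(amount) FROM transactions)

Corrected query:
SELECT account, amount FROM transactions WHERE amount = (SELECT MAX(amount) FROM transactions)

Result:
account | amount 
--------+--------
ACC-104 | 4828.03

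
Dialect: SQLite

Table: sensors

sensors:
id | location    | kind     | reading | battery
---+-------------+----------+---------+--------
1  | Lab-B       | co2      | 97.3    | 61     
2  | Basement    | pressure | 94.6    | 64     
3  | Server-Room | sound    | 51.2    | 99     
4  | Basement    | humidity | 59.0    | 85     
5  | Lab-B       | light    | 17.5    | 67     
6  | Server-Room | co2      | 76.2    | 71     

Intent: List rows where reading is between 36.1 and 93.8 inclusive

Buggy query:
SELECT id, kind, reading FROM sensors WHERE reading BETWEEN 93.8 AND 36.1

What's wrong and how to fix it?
Bug: The bounds are reversed; BETWEEN a AND b requires a <= b to match anything

Fix: Write BETWEEN 36.1 AND 93.8

Corrected query:
SELECT id, kind, reading FROM sensors WHERE reading BETWEEN 36.1 AND 93.8

Result:
id | kind     | reading
---+----------+--------
3  | sound    | 51.2   
4  | humidity | 59     
6  | co2      | 76.2   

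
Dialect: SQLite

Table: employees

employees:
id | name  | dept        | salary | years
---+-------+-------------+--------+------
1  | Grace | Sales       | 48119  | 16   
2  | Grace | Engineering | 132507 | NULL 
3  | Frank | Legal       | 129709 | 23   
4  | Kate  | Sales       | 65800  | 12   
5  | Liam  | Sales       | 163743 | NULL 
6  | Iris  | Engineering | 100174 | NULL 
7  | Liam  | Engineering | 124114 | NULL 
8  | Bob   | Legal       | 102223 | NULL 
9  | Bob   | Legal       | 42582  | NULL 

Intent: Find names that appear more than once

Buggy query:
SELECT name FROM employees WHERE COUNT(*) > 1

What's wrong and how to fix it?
Bug: COUNT(*) is an aggregate and cannot be used in WHERE

Fix: GROUP BY name, then filter groups with HAVING COUNT(*) > 1

Corrected query:
SELECT name FROM employees GROUP BY name HAVING COUNT(*) > 1

Result:
name 
-----
Bob  
Grace
Liam 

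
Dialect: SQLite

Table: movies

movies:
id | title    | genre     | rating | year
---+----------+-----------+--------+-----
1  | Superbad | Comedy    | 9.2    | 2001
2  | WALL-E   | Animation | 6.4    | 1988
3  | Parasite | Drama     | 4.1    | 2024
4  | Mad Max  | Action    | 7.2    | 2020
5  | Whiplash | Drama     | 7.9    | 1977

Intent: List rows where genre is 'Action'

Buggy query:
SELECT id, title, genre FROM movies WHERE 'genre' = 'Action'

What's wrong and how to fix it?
Bug: 'genre' in single quotes is a string literal, not the column; the comparison is literal-vs-literal and never true

Fix: Reference the column as genre without single quotes

Corrected query:
SELECT id, title, genre FROM movies WHERE genre = 'Action'

Result:
id | title   | genre 
---+---------+-------
4  | Mad Max | Action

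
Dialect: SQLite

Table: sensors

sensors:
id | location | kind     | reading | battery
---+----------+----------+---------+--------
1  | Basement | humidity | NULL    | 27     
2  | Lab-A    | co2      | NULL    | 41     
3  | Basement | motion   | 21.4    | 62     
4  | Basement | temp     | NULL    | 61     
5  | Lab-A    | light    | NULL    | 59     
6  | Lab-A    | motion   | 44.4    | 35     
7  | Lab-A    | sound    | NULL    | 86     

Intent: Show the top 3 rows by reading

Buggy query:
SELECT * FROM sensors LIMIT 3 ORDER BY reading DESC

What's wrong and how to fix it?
Bug: ORDER BY cannot follow LIMIT; LIMIT is the final clause

Fix: Swap the clauses: ORDER BY first, then LIMIT

Corrected query:
SELECT * FROM sensors ORDER BY reading DESC LIMIT 3

Result:
id | location | kind     | reading | battery
---+----------+----------+---------+--------
6  | Lab-A    | motion   | 44.4    | 35     
3  | Basement | motion   | 21.4    | 62     
1  | Basement | humidity | NULL    | 27     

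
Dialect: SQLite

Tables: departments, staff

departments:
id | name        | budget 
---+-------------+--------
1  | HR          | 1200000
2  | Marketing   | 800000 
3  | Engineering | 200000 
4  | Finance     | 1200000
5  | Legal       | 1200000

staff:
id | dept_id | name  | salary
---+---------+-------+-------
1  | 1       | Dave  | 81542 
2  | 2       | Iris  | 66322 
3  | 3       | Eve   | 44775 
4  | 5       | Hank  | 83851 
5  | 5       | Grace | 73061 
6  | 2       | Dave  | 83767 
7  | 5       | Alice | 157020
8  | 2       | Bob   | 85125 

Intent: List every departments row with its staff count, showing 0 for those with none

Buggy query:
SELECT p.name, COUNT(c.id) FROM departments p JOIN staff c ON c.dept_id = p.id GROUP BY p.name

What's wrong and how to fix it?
Bug: An inner join excludes parents with zero children

Fix: Use LEFT JOIN so parents without children still appear (COUNT(c.id) gives 0)

Corrected query:
SELECT p.name, COUNT(c.id) FROM departments p LEFT JOIN staff c ON c.dept_id = p.id GROUP BY p.name

Result:
name        | COUNT(c.id)
------------+------------
Engineering | 1          
Finance     | 0          
HR          | 1          
Legal       | 3          
Marketing   | 3          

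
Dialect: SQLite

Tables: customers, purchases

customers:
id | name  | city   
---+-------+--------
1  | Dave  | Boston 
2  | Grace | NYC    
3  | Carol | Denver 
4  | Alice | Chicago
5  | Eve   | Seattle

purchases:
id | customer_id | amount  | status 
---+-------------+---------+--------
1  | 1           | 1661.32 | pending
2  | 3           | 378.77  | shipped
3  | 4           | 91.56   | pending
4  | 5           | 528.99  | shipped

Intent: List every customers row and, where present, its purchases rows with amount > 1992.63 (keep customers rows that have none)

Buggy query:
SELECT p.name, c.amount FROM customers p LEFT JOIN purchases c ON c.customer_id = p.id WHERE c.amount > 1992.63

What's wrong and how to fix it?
Bug: A WHERE condition on the right-hand table after LEFT JOIN drops unmatched parents

Fix: Put 'c.amount > 1992.63' in the JOIN's ON clause instead of WHERE

Corrected query:
SELECT p.name, c.amount FROM customers p LEFT JOIN purchases c ON c.customer_id = p.id AND c.amount > 1992.63

Result:
name  | amount
------+-------
Dave  | NULL  
Grace | NULL  
Carol | NULL  
Alice | NULL  
Eve   | NULL  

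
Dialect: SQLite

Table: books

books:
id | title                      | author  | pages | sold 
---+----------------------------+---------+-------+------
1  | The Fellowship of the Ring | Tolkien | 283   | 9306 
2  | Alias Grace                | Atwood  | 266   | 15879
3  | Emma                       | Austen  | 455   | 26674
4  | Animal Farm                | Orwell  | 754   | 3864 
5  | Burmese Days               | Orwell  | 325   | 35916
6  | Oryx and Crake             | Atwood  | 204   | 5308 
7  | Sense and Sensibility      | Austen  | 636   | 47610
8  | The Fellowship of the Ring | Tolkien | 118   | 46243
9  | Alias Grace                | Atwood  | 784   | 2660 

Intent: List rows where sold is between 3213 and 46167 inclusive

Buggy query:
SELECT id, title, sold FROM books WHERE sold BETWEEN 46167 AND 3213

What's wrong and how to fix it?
Bug: BETWEEN expects the lower bound first; with 46167 AND 3213 the range is empty

Fix: Swap the bounds so the smaller value comes first

Corrected query:
SELECT id, title, sold FROM books WHERE sold BETWEEN 3213 AND 46167

Result:
id | title                      | sold 
---+----------------------------+------
1  | The Fellowship of the Ring | 9306 
2  | Alias Grace                | 15879
3  | Emma                       | 26674
4  | Animal Farm                | 3864 
5  | Burmese Days               | 35916
6  | Oryx and Crake             | 5308 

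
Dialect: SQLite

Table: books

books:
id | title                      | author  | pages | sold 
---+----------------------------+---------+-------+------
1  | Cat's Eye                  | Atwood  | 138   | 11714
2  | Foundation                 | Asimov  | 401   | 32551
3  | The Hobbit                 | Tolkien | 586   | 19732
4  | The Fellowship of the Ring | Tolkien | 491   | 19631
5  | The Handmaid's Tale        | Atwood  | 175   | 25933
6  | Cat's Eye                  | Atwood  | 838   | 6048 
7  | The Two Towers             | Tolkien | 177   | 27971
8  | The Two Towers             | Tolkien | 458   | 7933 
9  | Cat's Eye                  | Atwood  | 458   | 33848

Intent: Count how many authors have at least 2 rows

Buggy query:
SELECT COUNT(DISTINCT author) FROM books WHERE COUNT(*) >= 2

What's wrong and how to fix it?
Bug: COUNT(*) cannot appear in WHERE; the per-group count doesn't exist yet

Fix: Group first with HAVING COUNT(*) >= 2, then COUNT the resulting groups

Corrected query:
SELECT COUNT(*) FROM (SELECT author FROM books GROUP BY author HAVING COUNT(*) >= 2)

Result:
COUNT(*)
--------
2       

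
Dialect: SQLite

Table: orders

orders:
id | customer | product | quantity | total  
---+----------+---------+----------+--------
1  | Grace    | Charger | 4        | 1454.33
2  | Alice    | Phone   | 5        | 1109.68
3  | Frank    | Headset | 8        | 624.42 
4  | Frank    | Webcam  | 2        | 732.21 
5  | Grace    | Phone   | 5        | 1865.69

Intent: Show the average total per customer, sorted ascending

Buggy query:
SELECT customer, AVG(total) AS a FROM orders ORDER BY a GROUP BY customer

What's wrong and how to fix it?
Bug: GROUP BY must precede ORDER BY

Fix: Move ORDER BY to the end, after GROUP BY

Corrected query:
SELECT customer, AVG(total) AS a FROM orders GROUP BY customer ORDER BY a

Result:
customer | a      
---------+--------
Frank    | 678.315
Alice    | 1109.68
Grace    | 1660.01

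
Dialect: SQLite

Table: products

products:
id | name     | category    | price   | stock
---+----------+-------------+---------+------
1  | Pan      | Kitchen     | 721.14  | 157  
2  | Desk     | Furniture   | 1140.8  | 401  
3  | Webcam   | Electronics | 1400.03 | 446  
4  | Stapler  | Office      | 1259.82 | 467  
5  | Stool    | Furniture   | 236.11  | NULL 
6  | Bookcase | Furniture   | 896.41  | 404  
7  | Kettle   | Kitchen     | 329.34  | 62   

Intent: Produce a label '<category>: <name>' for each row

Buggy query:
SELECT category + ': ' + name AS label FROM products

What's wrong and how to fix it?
Bug: '+' is numeric addition; on text columns SQLite converts them to 0 instead of concatenating

Fix: Use the || operator for string concatenation

Corrected query:
SELECT category || ': ' || name AS label FROM products

Result:
label              
-------------------
Kitchen: Pan       
Furniture: Desk    
Electronics: Webcam
Office: Stapler    
Furniture: Stool   
Furniture: Bookcase
Kitchen: Kettle    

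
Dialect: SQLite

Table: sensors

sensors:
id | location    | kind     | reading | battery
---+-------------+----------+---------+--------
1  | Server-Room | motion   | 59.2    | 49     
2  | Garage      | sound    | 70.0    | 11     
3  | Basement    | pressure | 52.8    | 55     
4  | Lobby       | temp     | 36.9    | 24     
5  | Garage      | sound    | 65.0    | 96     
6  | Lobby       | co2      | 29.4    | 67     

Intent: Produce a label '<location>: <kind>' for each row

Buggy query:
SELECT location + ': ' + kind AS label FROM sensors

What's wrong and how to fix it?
Bug: '+' is numeric addition; on text columns SQLite converts them to 0 instead of concatenating

Fix: Replace + with || to concatenate text

Corrected query:
SELECT location || ': ' || kind AS label FROM sensors

Result:
label              
-------------------
Server-Room: motion
Garage: sound      
Basement: pressure 
Lobby: temp        
Garage: sound      
Lobby: co2         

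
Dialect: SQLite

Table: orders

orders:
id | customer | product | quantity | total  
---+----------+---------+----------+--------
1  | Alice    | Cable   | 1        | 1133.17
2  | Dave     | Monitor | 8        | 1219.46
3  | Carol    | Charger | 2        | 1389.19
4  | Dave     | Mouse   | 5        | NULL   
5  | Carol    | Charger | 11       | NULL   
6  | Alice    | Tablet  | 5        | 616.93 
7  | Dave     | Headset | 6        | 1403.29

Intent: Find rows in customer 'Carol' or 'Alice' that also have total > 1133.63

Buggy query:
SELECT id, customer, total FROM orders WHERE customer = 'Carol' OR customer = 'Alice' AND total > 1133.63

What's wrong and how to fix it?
Bug: Without parentheses, AND is evaluated before OR, so the total filter only applies to the 'Alice' branch

Fix: Add parentheses around the OR so the AND applies to both alternatives

Corrected query:
SELECT id, customer, total FROM orders WHERE (customer = 'Carol' OR customer = 'Alice') AND total > 1133.63

Result:
id | customer | total  
---+----------+--------
3  | Carol    | 1389.19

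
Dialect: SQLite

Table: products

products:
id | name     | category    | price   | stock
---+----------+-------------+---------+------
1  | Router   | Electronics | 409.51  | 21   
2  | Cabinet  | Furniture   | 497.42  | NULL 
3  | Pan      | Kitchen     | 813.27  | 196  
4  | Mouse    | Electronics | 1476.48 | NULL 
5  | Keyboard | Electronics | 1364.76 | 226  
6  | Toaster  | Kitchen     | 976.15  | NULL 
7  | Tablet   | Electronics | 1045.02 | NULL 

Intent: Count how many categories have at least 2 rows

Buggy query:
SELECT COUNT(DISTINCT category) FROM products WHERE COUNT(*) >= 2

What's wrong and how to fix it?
Bug: COUNT(*) cannot appear in WHERE; the per-group count doesn't exist yet

Fix: Group first with HAVING COUNT(*) >= 2, then COUNT the resulting groups

Corrected query:
SELECT COUNT(*) FROM (SELECT category FROM products GROUP BY category HAVING COUNT(*) >= 2)

Result:
COUNT(*)
--------
2       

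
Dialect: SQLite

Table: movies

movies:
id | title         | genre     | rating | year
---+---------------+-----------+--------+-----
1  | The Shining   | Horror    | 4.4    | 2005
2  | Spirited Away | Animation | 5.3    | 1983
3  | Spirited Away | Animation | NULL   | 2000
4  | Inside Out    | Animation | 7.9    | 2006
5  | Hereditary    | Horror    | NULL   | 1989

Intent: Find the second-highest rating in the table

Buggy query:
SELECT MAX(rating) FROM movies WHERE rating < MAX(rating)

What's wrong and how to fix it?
Bug: MAX(rating) on the right of the comparison is an aggregate-in-WHERE error

Fix: Put the inner MAX in a scalar subquery

Corrected query:
SELECT MAX(rating) FROM movies WHERE rating < (SELECT MAX(rating) FROM movies)

Result:
MAX(rating)
-----------
5.3        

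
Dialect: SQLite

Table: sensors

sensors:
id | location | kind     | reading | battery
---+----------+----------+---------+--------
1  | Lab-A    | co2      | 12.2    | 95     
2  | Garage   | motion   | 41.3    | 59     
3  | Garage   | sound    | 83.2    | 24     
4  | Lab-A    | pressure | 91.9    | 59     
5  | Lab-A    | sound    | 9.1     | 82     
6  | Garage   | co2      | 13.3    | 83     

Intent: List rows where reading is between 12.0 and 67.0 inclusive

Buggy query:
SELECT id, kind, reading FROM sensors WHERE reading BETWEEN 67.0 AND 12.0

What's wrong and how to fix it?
Bug: The bounds are reversed; BETWEEN a AND b requires a <= b to match anything

Fix: Write BETWEEN 12.0 AND 67.0

Corrected query:
SELECT id, kind, reading FROM sensors WHERE reading BETWEEN 12.0 AND 67.0

Result:
id | kind   | reading
---+--------+--------
1  | co2    | 12.2   
2  | motion | 41.3   
6  | co2    | 13.3   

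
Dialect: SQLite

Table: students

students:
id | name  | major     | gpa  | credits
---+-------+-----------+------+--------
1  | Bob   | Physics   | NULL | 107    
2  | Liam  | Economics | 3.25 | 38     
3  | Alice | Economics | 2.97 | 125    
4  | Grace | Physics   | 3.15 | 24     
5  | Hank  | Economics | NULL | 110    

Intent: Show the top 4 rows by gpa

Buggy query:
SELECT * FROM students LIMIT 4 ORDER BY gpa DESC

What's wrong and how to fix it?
Bug: LIMIT must come after ORDER BY

Fix: Sort with ORDER BY, then apply LIMIT

Corrected query:
SELECT * FROM students ORDER BY gpa DESC LIMIT 4

Result:
id | name  | major     | gpa  | credits
---+-------+-----------+------+--------
2  | Liam  | Economics | 3.25 | 38     
4  | Grace | Physics   | 3.15 | 24     
3  | Alice | Economics | 2.97 | 125    
1  | Bob   | Physics   | NULL | 107    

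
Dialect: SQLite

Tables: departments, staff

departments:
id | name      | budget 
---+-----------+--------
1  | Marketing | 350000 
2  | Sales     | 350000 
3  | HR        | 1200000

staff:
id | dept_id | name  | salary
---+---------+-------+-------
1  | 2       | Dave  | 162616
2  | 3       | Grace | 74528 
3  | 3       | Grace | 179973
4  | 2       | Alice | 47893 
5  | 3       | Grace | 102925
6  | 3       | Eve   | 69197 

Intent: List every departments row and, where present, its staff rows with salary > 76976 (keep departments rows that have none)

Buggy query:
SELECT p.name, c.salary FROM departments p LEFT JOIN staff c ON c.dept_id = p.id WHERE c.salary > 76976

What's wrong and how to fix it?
Bug: A WHERE condition on the right-hand table after LEFT JOIN drops unmatched parents

Fix: Move the right-table condition into the ON clause so unmatched parents are kept

Corrected query:
SELECT p.name, c.salary FROM departments p LEFT JOIN staff c ON c.dept_id = p.id AND c.salary > 76976

Result:
name      | salary
----------+-------
Marketing | NULL  
Sales     | 162616
HR        | 102925
HR        | 179973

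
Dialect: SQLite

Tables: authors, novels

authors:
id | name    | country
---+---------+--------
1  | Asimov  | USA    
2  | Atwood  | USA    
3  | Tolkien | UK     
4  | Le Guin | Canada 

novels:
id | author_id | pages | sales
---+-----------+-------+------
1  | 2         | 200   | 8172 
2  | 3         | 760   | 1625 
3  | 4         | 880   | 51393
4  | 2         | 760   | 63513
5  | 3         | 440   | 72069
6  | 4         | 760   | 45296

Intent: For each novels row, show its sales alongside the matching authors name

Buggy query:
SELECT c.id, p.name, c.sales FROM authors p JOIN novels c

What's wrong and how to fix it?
Bug: Missing join condition: each novels row is matched to all authors rows instead of just its own

Fix: Add ON c.author_id = p.id to the JOIN

Corrected query:
SELECT c.id, p.name, c.sales FROM authors p JOIN novels c ON c.author_id = p.id

Result:
id | name    | sales
---+---------+------
1  | Atwood  | 8172 
2  | Tolkien | 1625 
3  | Le Guin | 51393
4  | Atwood  | 63513
5  | Tolkien | 72069
6  | Le Guin | 45296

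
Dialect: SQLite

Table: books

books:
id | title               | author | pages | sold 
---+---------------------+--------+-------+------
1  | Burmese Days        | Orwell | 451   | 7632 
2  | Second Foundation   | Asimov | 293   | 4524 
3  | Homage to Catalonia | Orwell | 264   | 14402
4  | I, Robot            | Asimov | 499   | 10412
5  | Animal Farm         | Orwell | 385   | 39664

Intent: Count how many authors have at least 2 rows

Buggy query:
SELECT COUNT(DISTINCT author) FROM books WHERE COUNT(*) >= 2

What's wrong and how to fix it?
Bug: COUNT(*) cannot appear in WHERE; the per-group count doesn't exist yet

Fix: Use a subquery that GROUPs and filters with HAVING, then count its rows

Corrected query:
SELECT COUNT(*) FROM (SELECT author FROM books GROUP BY author HAVING COUNT(*) >= 2)

Result:
COUNT(*)
--------
2       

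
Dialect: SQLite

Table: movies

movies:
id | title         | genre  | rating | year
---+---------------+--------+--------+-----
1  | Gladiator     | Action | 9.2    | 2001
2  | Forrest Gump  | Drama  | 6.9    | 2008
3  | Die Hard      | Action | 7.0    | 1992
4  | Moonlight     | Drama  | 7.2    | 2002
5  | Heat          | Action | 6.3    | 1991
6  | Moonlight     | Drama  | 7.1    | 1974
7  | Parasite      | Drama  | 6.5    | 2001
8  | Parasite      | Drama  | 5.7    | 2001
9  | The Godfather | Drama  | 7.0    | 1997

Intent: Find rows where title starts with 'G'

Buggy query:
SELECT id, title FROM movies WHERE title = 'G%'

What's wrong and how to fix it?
Bug: Wildcards only work with LIKE; '=' treats '%' as a literal character

Fix: Use LIKE for wildcard pattern matching

Corrected query:
SELECT id, title FROM movies WHERE title LIKE 'G%'

Result:
id | title    
---+----------
1  | Gladiator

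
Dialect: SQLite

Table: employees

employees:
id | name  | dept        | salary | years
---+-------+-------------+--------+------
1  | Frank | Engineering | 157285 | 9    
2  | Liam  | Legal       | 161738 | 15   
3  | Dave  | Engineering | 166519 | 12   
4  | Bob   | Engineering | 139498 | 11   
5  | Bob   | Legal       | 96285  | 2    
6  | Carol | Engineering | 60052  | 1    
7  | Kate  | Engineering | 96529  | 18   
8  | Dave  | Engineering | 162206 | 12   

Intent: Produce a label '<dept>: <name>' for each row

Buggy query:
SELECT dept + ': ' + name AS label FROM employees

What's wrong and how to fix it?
Bug: '+' is numeric addition; on text columns SQLite converts them to 0 instead of concatenating

Fix: Replace + with || to concatenate text

Corrected query:
SELECT dept || ': ' || name AS label FROM employees

Result:
label             
------------------
Engineering: Frank
Legal: Liam       
Engineering: Dave 
Engineering: Bob  
Legal: Bob        
Engineering: Carol
Engineering: Kate 
Engineering: Dave 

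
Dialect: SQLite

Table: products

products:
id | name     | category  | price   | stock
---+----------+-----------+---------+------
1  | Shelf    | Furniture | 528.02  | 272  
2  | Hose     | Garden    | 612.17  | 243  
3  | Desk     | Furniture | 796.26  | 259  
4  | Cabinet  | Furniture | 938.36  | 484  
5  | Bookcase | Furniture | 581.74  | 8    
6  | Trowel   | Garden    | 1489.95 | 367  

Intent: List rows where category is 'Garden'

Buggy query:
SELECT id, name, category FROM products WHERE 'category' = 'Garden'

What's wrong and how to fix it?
Bug: 'category' in single quotes is a string literal, not the column; the comparison is literal-vs-literal and never true

Fix: Reference the column as category without single quotes

Corrected query:
SELECT id, name, category FROM products WHERE category = 'Garden'

Result:
id | name   | category
---+--------+---------
2  | Hose   | Garden  
6  | Trowel | Garden  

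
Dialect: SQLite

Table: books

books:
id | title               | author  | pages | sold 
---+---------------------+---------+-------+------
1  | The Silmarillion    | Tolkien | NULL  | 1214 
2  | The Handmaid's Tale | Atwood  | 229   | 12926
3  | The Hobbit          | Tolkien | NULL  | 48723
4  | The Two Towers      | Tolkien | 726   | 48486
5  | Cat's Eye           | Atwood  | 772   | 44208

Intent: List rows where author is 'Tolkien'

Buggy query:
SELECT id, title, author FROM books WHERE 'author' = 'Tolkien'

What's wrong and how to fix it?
Bug: 'author' in single quotes is a string literal, not the column; the comparison is literal-vs-literal and never true

Fix: Remove the quotes around the column name (or use double quotes for an identifier)

Corrected query:
SELECT id, title, author FROM books WHERE author = 'Tolkien'

Result:
id | title            | author 
---+------------------+--------
1  | The Silmarillion | Tolkien
3  | The Hobbit       | Tolkien
4  | The Two Towers   | Tolkien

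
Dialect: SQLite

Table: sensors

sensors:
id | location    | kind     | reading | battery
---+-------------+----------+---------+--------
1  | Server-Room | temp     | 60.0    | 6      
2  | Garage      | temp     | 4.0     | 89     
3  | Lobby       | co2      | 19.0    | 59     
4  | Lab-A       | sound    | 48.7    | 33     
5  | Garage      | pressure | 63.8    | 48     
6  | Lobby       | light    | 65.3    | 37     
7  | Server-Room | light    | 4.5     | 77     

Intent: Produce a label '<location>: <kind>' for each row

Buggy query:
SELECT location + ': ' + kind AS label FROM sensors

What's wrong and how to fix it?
Bug: '+' is numeric addition; on text columns SQLite converts them to 0 instead of concatenating

Fix: Replace + with || to concatenate text

Corrected query:
SELECT location || ': ' || kind AS label FROM sensors

Result:
label             
------------------
Server-Room: temp 
Garage: temp      
Lobby: co2        
Lab-A: sound      
Garage: pressure  
Lobby: light      
Server-Room: light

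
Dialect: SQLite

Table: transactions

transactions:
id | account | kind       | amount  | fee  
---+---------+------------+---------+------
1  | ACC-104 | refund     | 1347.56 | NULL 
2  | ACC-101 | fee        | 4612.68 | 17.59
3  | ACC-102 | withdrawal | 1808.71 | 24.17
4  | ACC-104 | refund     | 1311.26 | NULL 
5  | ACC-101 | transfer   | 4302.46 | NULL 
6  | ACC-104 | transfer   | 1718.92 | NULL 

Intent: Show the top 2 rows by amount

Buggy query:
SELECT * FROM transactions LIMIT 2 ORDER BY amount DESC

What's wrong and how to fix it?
Bug: LIMIT must come after ORDER BY

Fix: Swap the clauses: ORDER BY first, then LIMIT

Corrected query:
SELECT * FROM transactions ORDER BY amount DESC LIMIT 2

Result:
id | account | kind     | amount  | fee  
---+---------+----------+---------+------
2  | ACC-101 | fee      | 4612.68 | 17.59
5  | ACC-101 | transfer | 4302.46 | NULL 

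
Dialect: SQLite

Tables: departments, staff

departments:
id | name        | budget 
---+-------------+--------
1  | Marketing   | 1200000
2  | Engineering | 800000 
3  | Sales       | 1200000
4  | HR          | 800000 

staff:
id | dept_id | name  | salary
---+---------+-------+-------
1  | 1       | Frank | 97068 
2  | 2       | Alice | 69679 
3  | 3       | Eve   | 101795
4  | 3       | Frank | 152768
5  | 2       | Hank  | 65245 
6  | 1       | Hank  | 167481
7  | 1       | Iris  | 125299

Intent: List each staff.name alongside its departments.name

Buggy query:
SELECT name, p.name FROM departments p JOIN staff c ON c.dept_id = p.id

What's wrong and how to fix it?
Bug: Both tables have a 'name' column; the unqualified reference is ambiguous

Fix: Prefix ambiguous columns with the table alias

Corrected query:
SELECT c.name, p.name FROM departments p JOIN staff c ON c.dept_id = p.id

Result:
name  | name       
------+------------
Frank | Marketing  
Alice | Engineering
Eve   | Sales      
Frank | Sales      
Hank  | Engineering
Hank  | Marketing  
Iris  | Marketing  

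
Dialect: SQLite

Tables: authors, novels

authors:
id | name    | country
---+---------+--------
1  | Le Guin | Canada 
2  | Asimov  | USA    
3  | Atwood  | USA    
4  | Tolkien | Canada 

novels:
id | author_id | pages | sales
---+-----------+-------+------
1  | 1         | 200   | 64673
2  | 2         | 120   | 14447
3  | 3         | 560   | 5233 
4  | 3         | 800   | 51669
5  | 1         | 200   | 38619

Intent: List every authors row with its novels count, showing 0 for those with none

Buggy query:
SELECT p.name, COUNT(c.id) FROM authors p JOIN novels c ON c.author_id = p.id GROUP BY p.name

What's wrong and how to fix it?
Bug: An inner join excludes parents with zero children

Fix: Use LEFT JOIN so parents without children still appear (COUNT(c.id) gives 0)

Corrected query:
SELECT p.name, COUNT(c.id) FROM authors p LEFT JOIN novels c ON c.author_id = p.id GROUP BY p.name

Result:
name    | COUNT(c.id)
--------+------------
Asimov  | 1          
Atwood  | 2          
Le Guin | 2          
Tolkien | 0          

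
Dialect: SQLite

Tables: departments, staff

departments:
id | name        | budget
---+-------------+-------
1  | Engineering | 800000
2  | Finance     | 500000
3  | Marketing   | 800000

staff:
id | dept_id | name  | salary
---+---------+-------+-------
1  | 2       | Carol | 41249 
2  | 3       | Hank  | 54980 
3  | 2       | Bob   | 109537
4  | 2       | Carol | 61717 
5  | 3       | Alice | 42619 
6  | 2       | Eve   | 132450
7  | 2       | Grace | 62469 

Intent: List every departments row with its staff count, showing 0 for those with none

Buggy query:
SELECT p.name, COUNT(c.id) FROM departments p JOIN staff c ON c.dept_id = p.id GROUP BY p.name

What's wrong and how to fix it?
Bug: An inner join excludes parents with zero children

Fix: Switch to LEFT JOIN to retain unmatched parent rows

Corrected query:
SELECT p.name, COUNT(c.id) FROM departments p LEFT JOIN staff c ON c.dept_id = p.id GROUP BY p.name

Result:
name        | COUNT(c.id)
------------+------------
Engineering | 0          
Finance     | 5          
Marketing   | 2          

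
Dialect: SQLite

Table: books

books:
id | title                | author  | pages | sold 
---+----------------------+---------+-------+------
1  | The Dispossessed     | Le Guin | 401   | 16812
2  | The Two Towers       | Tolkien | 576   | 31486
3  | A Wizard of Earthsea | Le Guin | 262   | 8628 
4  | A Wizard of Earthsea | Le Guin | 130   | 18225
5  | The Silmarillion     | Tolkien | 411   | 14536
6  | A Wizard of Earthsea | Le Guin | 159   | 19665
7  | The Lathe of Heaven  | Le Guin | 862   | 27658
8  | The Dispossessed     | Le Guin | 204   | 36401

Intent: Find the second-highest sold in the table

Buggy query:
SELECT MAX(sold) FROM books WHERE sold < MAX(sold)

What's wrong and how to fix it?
Bug: The inner MAX is an aggregate inside WHERE, which is not allowed

Fix: Put the inner MAX in a scalar subquery

Corrected query:
SELECT MAX(sold) FROM books WHERE sold < (SELECT MAX(sold) FROM books)

Result:
MAX(sold)
---------
31486    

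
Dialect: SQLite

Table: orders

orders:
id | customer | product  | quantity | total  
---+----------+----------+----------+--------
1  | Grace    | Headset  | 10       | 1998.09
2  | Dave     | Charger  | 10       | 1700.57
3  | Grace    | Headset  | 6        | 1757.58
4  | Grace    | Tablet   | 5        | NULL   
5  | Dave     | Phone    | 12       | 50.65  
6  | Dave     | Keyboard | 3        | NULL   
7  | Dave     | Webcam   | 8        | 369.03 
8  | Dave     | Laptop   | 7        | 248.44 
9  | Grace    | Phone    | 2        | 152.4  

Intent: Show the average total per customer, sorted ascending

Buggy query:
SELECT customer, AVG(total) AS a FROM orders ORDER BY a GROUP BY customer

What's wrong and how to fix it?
Bug: ORDER BY appears before GROUP BY; SQL clause order requires GROUP BY first

Fix: Reorder: SELECT … FROM … GROUP BY … ORDER BY …

Corrected query:
SELECT customer, AVG(total) AS a FROM orders GROUP BY customer ORDER BY a

Result:
customer | a       
---------+---------
Dave     | 592.1725
Grace    | 1302.69 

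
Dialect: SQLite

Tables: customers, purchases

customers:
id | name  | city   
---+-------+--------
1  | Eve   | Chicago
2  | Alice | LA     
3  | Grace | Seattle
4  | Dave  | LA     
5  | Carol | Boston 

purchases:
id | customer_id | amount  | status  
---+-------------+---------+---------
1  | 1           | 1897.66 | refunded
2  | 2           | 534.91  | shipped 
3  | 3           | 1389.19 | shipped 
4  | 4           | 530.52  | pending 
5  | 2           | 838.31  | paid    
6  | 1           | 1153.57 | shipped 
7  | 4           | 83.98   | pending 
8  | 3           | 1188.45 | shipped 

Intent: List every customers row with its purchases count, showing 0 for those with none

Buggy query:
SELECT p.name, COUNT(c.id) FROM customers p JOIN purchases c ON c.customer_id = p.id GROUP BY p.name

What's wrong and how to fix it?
Bug: INNER JOIN drops customers rows that have no matching purchases rows

Fix: Switch to LEFT JOIN to retain unmatched parent rows

Corrected query:
SELECT p.name, COUNT(c.id) FROM customers p LEFT JOIN purchases c ON c.customer_id = p.id GROUP BY p.name

Result:
name  | COUNT(c.id)
------+------------
Alice | 2          
Carol | 0          
Dave  | 2          
Eve   | 2          
Grace | 2          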